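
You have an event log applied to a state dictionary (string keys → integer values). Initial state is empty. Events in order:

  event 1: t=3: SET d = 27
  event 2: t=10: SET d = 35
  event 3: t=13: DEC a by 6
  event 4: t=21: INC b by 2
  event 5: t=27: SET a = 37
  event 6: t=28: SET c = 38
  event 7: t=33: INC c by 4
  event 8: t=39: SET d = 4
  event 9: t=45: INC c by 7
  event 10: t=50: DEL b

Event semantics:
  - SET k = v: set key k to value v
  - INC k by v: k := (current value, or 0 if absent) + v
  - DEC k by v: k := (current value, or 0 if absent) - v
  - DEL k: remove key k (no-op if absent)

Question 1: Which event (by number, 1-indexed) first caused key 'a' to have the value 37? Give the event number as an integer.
Looking for first event where a becomes 37:
  event 3: a = -6
  event 4: a = -6
  event 5: a -6 -> 37  <-- first match

Answer: 5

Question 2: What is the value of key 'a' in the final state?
Answer: 37

Derivation:
Track key 'a' through all 10 events:
  event 1 (t=3: SET d = 27): a unchanged
  event 2 (t=10: SET d = 35): a unchanged
  event 3 (t=13: DEC a by 6): a (absent) -> -6
  event 4 (t=21: INC b by 2): a unchanged
  event 5 (t=27: SET a = 37): a -6 -> 37
  event 6 (t=28: SET c = 38): a unchanged
  event 7 (t=33: INC c by 4): a unchanged
  event 8 (t=39: SET d = 4): a unchanged
  event 9 (t=45: INC c by 7): a unchanged
  event 10 (t=50: DEL b): a unchanged
Final: a = 37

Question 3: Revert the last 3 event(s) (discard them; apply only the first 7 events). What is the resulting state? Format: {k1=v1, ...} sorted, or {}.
Keep first 7 events (discard last 3):
  after event 1 (t=3: SET d = 27): {d=27}
  after event 2 (t=10: SET d = 35): {d=35}
  after event 3 (t=13: DEC a by 6): {a=-6, d=35}
  after event 4 (t=21: INC b by 2): {a=-6, b=2, d=35}
  after event 5 (t=27: SET a = 37): {a=37, b=2, d=35}
  after event 6 (t=28: SET c = 38): {a=37, b=2, c=38, d=35}
  after event 7 (t=33: INC c by 4): {a=37, b=2, c=42, d=35}

Answer: {a=37, b=2, c=42, d=35}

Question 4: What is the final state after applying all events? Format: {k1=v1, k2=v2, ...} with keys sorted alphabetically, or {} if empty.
  after event 1 (t=3: SET d = 27): {d=27}
  after event 2 (t=10: SET d = 35): {d=35}
  after event 3 (t=13: DEC a by 6): {a=-6, d=35}
  after event 4 (t=21: INC b by 2): {a=-6, b=2, d=35}
  after event 5 (t=27: SET a = 37): {a=37, b=2, d=35}
  after event 6 (t=28: SET c = 38): {a=37, b=2, c=38, d=35}
  after event 7 (t=33: INC c by 4): {a=37, b=2, c=42, d=35}
  after event 8 (t=39: SET d = 4): {a=37, b=2, c=42, d=4}
  after event 9 (t=45: INC c by 7): {a=37, b=2, c=49, d=4}
  after event 10 (t=50: DEL b): {a=37, c=49, d=4}

Answer: {a=37, c=49, d=4}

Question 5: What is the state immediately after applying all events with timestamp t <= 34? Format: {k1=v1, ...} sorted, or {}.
Apply events with t <= 34 (7 events):
  after event 1 (t=3: SET d = 27): {d=27}
  after event 2 (t=10: SET d = 35): {d=35}
  after event 3 (t=13: DEC a by 6): {a=-6, d=35}
  after event 4 (t=21: INC b by 2): {a=-6, b=2, d=35}
  after event 5 (t=27: SET a = 37): {a=37, b=2, d=35}
  after event 6 (t=28: SET c = 38): {a=37, b=2, c=38, d=35}
  after event 7 (t=33: INC c by 4): {a=37, b=2, c=42, d=35}

Answer: {a=37, b=2, c=42, d=35}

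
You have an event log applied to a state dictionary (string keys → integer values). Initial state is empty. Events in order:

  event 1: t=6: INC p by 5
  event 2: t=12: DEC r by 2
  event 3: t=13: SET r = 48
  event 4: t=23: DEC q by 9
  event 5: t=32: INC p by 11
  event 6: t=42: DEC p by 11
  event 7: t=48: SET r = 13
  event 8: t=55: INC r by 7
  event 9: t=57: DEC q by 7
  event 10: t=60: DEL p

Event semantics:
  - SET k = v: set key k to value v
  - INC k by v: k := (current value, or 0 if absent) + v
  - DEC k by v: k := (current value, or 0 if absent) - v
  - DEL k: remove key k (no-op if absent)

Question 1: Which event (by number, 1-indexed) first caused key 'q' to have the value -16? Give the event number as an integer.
Answer: 9

Derivation:
Looking for first event where q becomes -16:
  event 4: q = -9
  event 5: q = -9
  event 6: q = -9
  event 7: q = -9
  event 8: q = -9
  event 9: q -9 -> -16  <-- first match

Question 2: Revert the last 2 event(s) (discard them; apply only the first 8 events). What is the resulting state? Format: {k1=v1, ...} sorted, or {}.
Keep first 8 events (discard last 2):
  after event 1 (t=6: INC p by 5): {p=5}
  after event 2 (t=12: DEC r by 2): {p=5, r=-2}
  after event 3 (t=13: SET r = 48): {p=5, r=48}
  after event 4 (t=23: DEC q by 9): {p=5, q=-9, r=48}
  after event 5 (t=32: INC p by 11): {p=16, q=-9, r=48}
  after event 6 (t=42: DEC p by 11): {p=5, q=-9, r=48}
  after event 7 (t=48: SET r = 13): {p=5, q=-9, r=13}
  after event 8 (t=55: INC r by 7): {p=5, q=-9, r=20}

Answer: {p=5, q=-9, r=20}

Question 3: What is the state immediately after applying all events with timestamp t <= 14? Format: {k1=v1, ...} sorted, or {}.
Apply events with t <= 14 (3 events):
  after event 1 (t=6: INC p by 5): {p=5}
  after event 2 (t=12: DEC r by 2): {p=5, r=-2}
  after event 3 (t=13: SET r = 48): {p=5, r=48}

Answer: {p=5, r=48}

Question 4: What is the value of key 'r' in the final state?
Track key 'r' through all 10 events:
  event 1 (t=6: INC p by 5): r unchanged
  event 2 (t=12: DEC r by 2): r (absent) -> -2
  event 3 (t=13: SET r = 48): r -2 -> 48
  event 4 (t=23: DEC q by 9): r unchanged
  event 5 (t=32: INC p by 11): r unchanged
  event 6 (t=42: DEC p by 11): r unchanged
  event 7 (t=48: SET r = 13): r 48 -> 13
  event 8 (t=55: INC r by 7): r 13 -> 20
  event 9 (t=57: DEC q by 7): r unchanged
  event 10 (t=60: DEL p): r unchanged
Final: r = 20

Answer: 20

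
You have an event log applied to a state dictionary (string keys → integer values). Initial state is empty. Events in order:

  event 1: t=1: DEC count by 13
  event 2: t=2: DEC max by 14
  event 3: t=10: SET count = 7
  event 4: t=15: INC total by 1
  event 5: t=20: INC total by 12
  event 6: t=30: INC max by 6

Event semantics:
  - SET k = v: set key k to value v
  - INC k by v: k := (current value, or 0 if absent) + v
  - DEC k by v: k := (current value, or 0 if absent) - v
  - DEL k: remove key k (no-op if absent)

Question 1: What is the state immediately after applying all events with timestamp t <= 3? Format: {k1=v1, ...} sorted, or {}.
Apply events with t <= 3 (2 events):
  after event 1 (t=1: DEC count by 13): {count=-13}
  after event 2 (t=2: DEC max by 14): {count=-13, max=-14}

Answer: {count=-13, max=-14}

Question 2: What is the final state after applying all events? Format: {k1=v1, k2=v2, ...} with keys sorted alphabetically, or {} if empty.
Answer: {count=7, max=-8, total=13}

Derivation:
  after event 1 (t=1: DEC count by 13): {count=-13}
  after event 2 (t=2: DEC max by 14): {count=-13, max=-14}
  after event 3 (t=10: SET count = 7): {count=7, max=-14}
  after event 4 (t=15: INC total by 1): {count=7, max=-14, total=1}
  after event 5 (t=20: INC total by 12): {count=7, max=-14, total=13}
  after event 6 (t=30: INC max by 6): {count=7, max=-8, total=13}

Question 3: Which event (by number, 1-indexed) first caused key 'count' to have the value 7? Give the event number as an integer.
Looking for first event where count becomes 7:
  event 1: count = -13
  event 2: count = -13
  event 3: count -13 -> 7  <-- first match

Answer: 3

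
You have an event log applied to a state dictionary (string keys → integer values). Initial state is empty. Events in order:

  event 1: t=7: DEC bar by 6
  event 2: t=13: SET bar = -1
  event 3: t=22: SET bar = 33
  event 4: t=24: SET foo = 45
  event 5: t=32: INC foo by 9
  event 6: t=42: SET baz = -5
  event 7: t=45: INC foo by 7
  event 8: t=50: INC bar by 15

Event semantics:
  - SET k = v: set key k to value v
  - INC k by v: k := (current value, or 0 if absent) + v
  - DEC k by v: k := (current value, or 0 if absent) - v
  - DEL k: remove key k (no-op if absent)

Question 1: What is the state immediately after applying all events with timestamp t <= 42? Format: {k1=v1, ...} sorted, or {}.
Answer: {bar=33, baz=-5, foo=54}

Derivation:
Apply events with t <= 42 (6 events):
  after event 1 (t=7: DEC bar by 6): {bar=-6}
  after event 2 (t=13: SET bar = -1): {bar=-1}
  after event 3 (t=22: SET bar = 33): {bar=33}
  after event 4 (t=24: SET foo = 45): {bar=33, foo=45}
  after event 5 (t=32: INC foo by 9): {bar=33, foo=54}
  after event 6 (t=42: SET baz = -5): {bar=33, baz=-5, foo=54}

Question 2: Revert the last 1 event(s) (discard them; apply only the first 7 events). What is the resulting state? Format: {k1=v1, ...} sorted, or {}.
Keep first 7 events (discard last 1):
  after event 1 (t=7: DEC bar by 6): {bar=-6}
  after event 2 (t=13: SET bar = -1): {bar=-1}
  after event 3 (t=22: SET bar = 33): {bar=33}
  after event 4 (t=24: SET foo = 45): {bar=33, foo=45}
  after event 5 (t=32: INC foo by 9): {bar=33, foo=54}
  after event 6 (t=42: SET baz = -5): {bar=33, baz=-5, foo=54}
  after event 7 (t=45: INC foo by 7): {bar=33, baz=-5, foo=61}

Answer: {bar=33, baz=-5, foo=61}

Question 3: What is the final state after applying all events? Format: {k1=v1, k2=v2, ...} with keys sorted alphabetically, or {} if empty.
Answer: {bar=48, baz=-5, foo=61}

Derivation:
  after event 1 (t=7: DEC bar by 6): {bar=-6}
  after event 2 (t=13: SET bar = -1): {bar=-1}
  after event 3 (t=22: SET bar = 33): {bar=33}
  after event 4 (t=24: SET foo = 45): {bar=33, foo=45}
  after event 5 (t=32: INC foo by 9): {bar=33, foo=54}
  after event 6 (t=42: SET baz = -5): {bar=33, baz=-5, foo=54}
  after event 7 (t=45: INC foo by 7): {bar=33, baz=-5, foo=61}
  after event 8 (t=50: INC bar by 15): {bar=48, baz=-5, foo=61}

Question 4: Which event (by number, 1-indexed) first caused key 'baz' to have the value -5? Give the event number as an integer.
Looking for first event where baz becomes -5:
  event 6: baz (absent) -> -5  <-- first match

Answer: 6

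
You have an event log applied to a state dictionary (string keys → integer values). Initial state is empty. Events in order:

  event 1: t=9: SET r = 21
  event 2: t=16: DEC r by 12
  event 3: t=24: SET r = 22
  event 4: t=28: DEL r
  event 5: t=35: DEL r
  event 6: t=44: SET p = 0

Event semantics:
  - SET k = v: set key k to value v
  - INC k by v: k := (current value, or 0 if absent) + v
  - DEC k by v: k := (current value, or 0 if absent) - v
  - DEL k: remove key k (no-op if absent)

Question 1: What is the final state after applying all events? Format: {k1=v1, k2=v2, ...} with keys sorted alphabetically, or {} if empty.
Answer: {p=0}

Derivation:
  after event 1 (t=9: SET r = 21): {r=21}
  after event 2 (t=16: DEC r by 12): {r=9}
  after event 3 (t=24: SET r = 22): {r=22}
  after event 4 (t=28: DEL r): {}
  after event 5 (t=35: DEL r): {}
  after event 6 (t=44: SET p = 0): {p=0}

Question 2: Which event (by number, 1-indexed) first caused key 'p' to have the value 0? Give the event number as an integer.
Answer: 6

Derivation:
Looking for first event where p becomes 0:
  event 6: p (absent) -> 0  <-- first match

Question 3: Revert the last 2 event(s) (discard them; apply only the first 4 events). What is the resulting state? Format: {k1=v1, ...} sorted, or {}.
Answer: {}

Derivation:
Keep first 4 events (discard last 2):
  after event 1 (t=9: SET r = 21): {r=21}
  after event 2 (t=16: DEC r by 12): {r=9}
  after event 3 (t=24: SET r = 22): {r=22}
  after event 4 (t=28: DEL r): {}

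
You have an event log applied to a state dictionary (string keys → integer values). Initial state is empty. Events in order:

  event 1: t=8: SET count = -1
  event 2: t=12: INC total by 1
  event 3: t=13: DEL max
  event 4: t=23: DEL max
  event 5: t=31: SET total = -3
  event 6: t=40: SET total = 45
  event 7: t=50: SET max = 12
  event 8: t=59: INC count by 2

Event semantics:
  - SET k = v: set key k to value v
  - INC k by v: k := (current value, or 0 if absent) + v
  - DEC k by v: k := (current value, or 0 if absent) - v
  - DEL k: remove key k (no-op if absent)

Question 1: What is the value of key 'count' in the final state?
Answer: 1

Derivation:
Track key 'count' through all 8 events:
  event 1 (t=8: SET count = -1): count (absent) -> -1
  event 2 (t=12: INC total by 1): count unchanged
  event 3 (t=13: DEL max): count unchanged
  event 4 (t=23: DEL max): count unchanged
  event 5 (t=31: SET total = -3): count unchanged
  event 6 (t=40: SET total = 45): count unchanged
  event 7 (t=50: SET max = 12): count unchanged
  event 8 (t=59: INC count by 2): count -1 -> 1
Final: count = 1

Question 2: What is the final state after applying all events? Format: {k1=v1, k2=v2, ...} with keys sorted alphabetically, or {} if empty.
  after event 1 (t=8: SET count = -1): {count=-1}
  after event 2 (t=12: INC total by 1): {count=-1, total=1}
  after event 3 (t=13: DEL max): {count=-1, total=1}
  after event 4 (t=23: DEL max): {count=-1, total=1}
  after event 5 (t=31: SET total = -3): {count=-1, total=-3}
  after event 6 (t=40: SET total = 45): {count=-1, total=45}
  after event 7 (t=50: SET max = 12): {count=-1, max=12, total=45}
  after event 8 (t=59: INC count by 2): {count=1, max=12, total=45}

Answer: {count=1, max=12, total=45}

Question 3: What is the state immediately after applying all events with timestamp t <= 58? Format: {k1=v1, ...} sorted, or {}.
Answer: {count=-1, max=12, total=45}

Derivation:
Apply events with t <= 58 (7 events):
  after event 1 (t=8: SET count = -1): {count=-1}
  after event 2 (t=12: INC total by 1): {count=-1, total=1}
  after event 3 (t=13: DEL max): {count=-1, total=1}
  after event 4 (t=23: DEL max): {count=-1, total=1}
  after event 5 (t=31: SET total = -3): {count=-1, total=-3}
  after event 6 (t=40: SET total = 45): {count=-1, total=45}
  after event 7 (t=50: SET max = 12): {count=-1, max=12, total=45}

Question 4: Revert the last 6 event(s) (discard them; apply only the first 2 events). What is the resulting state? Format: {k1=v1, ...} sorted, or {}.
Answer: {count=-1, total=1}

Derivation:
Keep first 2 events (discard last 6):
  after event 1 (t=8: SET count = -1): {count=-1}
  after event 2 (t=12: INC total by 1): {count=-1, total=1}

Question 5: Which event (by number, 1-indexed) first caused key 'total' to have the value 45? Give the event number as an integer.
Answer: 6

Derivation:
Looking for first event where total becomes 45:
  event 2: total = 1
  event 3: total = 1
  event 4: total = 1
  event 5: total = -3
  event 6: total -3 -> 45  <-- first match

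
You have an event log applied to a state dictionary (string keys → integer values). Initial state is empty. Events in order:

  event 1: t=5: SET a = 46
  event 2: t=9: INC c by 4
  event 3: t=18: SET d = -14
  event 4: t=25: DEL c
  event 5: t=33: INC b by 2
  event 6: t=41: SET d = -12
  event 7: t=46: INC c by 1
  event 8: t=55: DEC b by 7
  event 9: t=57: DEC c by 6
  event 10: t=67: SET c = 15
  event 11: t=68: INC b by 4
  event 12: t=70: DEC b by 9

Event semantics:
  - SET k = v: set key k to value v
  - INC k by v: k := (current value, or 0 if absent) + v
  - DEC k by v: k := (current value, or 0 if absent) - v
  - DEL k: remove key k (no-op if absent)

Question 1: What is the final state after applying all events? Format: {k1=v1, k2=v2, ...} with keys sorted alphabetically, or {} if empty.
Answer: {a=46, b=-10, c=15, d=-12}

Derivation:
  after event 1 (t=5: SET a = 46): {a=46}
  after event 2 (t=9: INC c by 4): {a=46, c=4}
  after event 3 (t=18: SET d = -14): {a=46, c=4, d=-14}
  after event 4 (t=25: DEL c): {a=46, d=-14}
  after event 5 (t=33: INC b by 2): {a=46, b=2, d=-14}
  after event 6 (t=41: SET d = -12): {a=46, b=2, d=-12}
  after event 7 (t=46: INC c by 1): {a=46, b=2, c=1, d=-12}
  after event 8 (t=55: DEC b by 7): {a=46, b=-5, c=1, d=-12}
  after event 9 (t=57: DEC c by 6): {a=46, b=-5, c=-5, d=-12}
  after event 10 (t=67: SET c = 15): {a=46, b=-5, c=15, d=-12}
  after event 11 (t=68: INC b by 4): {a=46, b=-1, c=15, d=-12}
  after event 12 (t=70: DEC b by 9): {a=46, b=-10, c=15, d=-12}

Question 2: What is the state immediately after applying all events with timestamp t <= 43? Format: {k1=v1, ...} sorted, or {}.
Answer: {a=46, b=2, d=-12}

Derivation:
Apply events with t <= 43 (6 events):
  after event 1 (t=5: SET a = 46): {a=46}
  after event 2 (t=9: INC c by 4): {a=46, c=4}
  after event 3 (t=18: SET d = -14): {a=46, c=4, d=-14}
  after event 4 (t=25: DEL c): {a=46, d=-14}
  after event 5 (t=33: INC b by 2): {a=46, b=2, d=-14}
  after event 6 (t=41: SET d = -12): {a=46, b=2, d=-12}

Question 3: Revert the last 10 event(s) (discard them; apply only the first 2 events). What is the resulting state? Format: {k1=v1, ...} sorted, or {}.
Answer: {a=46, c=4}

Derivation:
Keep first 2 events (discard last 10):
  after event 1 (t=5: SET a = 46): {a=46}
  after event 2 (t=9: INC c by 4): {a=46, c=4}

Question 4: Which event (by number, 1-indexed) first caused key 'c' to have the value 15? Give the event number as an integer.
Looking for first event where c becomes 15:
  event 2: c = 4
  event 3: c = 4
  event 4: c = (absent)
  event 7: c = 1
  event 8: c = 1
  event 9: c = -5
  event 10: c -5 -> 15  <-- first match

Answer: 10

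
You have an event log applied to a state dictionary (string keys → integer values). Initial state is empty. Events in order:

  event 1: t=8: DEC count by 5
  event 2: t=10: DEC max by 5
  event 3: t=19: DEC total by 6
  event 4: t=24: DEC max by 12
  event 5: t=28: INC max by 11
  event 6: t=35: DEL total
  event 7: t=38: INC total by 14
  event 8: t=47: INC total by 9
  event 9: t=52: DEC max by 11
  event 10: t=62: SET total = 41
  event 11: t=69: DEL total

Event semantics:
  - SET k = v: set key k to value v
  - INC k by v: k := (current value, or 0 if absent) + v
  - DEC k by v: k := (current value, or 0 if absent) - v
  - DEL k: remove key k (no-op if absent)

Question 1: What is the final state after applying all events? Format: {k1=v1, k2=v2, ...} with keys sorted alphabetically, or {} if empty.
Answer: {count=-5, max=-17}

Derivation:
  after event 1 (t=8: DEC count by 5): {count=-5}
  after event 2 (t=10: DEC max by 5): {count=-5, max=-5}
  after event 3 (t=19: DEC total by 6): {count=-5, max=-5, total=-6}
  after event 4 (t=24: DEC max by 12): {count=-5, max=-17, total=-6}
  after event 5 (t=28: INC max by 11): {count=-5, max=-6, total=-6}
  after event 6 (t=35: DEL total): {count=-5, max=-6}
  after event 7 (t=38: INC total by 14): {count=-5, max=-6, total=14}
  after event 8 (t=47: INC total by 9): {count=-5, max=-6, total=23}
  after event 9 (t=52: DEC max by 11): {count=-5, max=-17, total=23}
  after event 10 (t=62: SET total = 41): {count=-5, max=-17, total=41}
  after event 11 (t=69: DEL total): {count=-5, max=-17}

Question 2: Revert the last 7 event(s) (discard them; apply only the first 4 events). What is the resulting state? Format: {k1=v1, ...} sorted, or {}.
Answer: {count=-5, max=-17, total=-6}

Derivation:
Keep first 4 events (discard last 7):
  after event 1 (t=8: DEC count by 5): {count=-5}
  after event 2 (t=10: DEC max by 5): {count=-5, max=-5}
  after event 3 (t=19: DEC total by 6): {count=-5, max=-5, total=-6}
  after event 4 (t=24: DEC max by 12): {count=-5, max=-17, total=-6}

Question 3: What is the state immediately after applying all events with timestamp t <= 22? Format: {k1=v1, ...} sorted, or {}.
Apply events with t <= 22 (3 events):
  after event 1 (t=8: DEC count by 5): {count=-5}
  after event 2 (t=10: DEC max by 5): {count=-5, max=-5}
  after event 3 (t=19: DEC total by 6): {count=-5, max=-5, total=-6}

Answer: {count=-5, max=-5, total=-6}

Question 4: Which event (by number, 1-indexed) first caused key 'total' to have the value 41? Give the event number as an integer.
Answer: 10

Derivation:
Looking for first event where total becomes 41:
  event 3: total = -6
  event 4: total = -6
  event 5: total = -6
  event 6: total = (absent)
  event 7: total = 14
  event 8: total = 23
  event 9: total = 23
  event 10: total 23 -> 41  <-- first match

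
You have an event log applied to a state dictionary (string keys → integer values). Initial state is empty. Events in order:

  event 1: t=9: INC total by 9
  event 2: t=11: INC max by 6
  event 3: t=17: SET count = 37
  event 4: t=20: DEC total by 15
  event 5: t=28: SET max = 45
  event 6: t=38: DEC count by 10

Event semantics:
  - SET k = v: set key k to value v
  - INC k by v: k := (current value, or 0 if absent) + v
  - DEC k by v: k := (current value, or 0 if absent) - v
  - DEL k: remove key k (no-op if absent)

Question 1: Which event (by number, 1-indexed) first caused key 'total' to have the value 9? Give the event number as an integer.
Looking for first event where total becomes 9:
  event 1: total (absent) -> 9  <-- first match

Answer: 1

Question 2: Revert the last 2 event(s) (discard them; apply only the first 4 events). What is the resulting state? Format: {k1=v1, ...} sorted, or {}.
Answer: {count=37, max=6, total=-6}

Derivation:
Keep first 4 events (discard last 2):
  after event 1 (t=9: INC total by 9): {total=9}
  after event 2 (t=11: INC max by 6): {max=6, total=9}
  after event 3 (t=17: SET count = 37): {count=37, max=6, total=9}
  after event 4 (t=20: DEC total by 15): {count=37, max=6, total=-6}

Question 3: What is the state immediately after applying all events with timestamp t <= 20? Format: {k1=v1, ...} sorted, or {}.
Answer: {count=37, max=6, total=-6}

Derivation:
Apply events with t <= 20 (4 events):
  after event 1 (t=9: INC total by 9): {total=9}
  after event 2 (t=11: INC max by 6): {max=6, total=9}
  after event 3 (t=17: SET count = 37): {count=37, max=6, total=9}
  after event 4 (t=20: DEC total by 15): {count=37, max=6, total=-6}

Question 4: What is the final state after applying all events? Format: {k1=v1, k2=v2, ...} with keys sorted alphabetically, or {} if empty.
  after event 1 (t=9: INC total by 9): {total=9}
  after event 2 (t=11: INC max by 6): {max=6, total=9}
  after event 3 (t=17: SET count = 37): {count=37, max=6, total=9}
  after event 4 (t=20: DEC total by 15): {count=37, max=6, total=-6}
  after event 5 (t=28: SET max = 45): {count=37, max=45, total=-6}
  after event 6 (t=38: DEC count by 10): {count=27, max=45, total=-6}

Answer: {count=27, max=45, total=-6}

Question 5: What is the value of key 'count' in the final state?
Track key 'count' through all 6 events:
  event 1 (t=9: INC total by 9): count unchanged
  event 2 (t=11: INC max by 6): count unchanged
  event 3 (t=17: SET count = 37): count (absent) -> 37
  event 4 (t=20: DEC total by 15): count unchanged
  event 5 (t=28: SET max = 45): count unchanged
  event 6 (t=38: DEC count by 10): count 37 -> 27
Final: count = 27

Answer: 27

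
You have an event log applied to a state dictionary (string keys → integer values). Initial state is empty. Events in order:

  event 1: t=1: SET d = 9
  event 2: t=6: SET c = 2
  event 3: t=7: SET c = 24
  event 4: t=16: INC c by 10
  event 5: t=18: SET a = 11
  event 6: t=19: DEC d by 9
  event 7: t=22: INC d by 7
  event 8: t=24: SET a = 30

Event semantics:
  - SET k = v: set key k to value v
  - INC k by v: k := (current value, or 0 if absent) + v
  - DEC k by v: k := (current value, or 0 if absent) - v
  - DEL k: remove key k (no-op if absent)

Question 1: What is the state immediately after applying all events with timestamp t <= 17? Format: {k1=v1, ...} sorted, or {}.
Answer: {c=34, d=9}

Derivation:
Apply events with t <= 17 (4 events):
  after event 1 (t=1: SET d = 9): {d=9}
  after event 2 (t=6: SET c = 2): {c=2, d=9}
  after event 3 (t=7: SET c = 24): {c=24, d=9}
  after event 4 (t=16: INC c by 10): {c=34, d=9}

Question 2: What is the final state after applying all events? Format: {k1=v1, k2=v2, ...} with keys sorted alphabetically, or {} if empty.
  after event 1 (t=1: SET d = 9): {d=9}
  after event 2 (t=6: SET c = 2): {c=2, d=9}
  after event 3 (t=7: SET c = 24): {c=24, d=9}
  after event 4 (t=16: INC c by 10): {c=34, d=9}
  after event 5 (t=18: SET a = 11): {a=11, c=34, d=9}
  after event 6 (t=19: DEC d by 9): {a=11, c=34, d=0}
  after event 7 (t=22: INC d by 7): {a=11, c=34, d=7}
  after event 8 (t=24: SET a = 30): {a=30, c=34, d=7}

Answer: {a=30, c=34, d=7}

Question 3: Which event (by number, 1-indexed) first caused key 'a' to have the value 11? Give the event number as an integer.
Looking for first event where a becomes 11:
  event 5: a (absent) -> 11  <-- first match

Answer: 5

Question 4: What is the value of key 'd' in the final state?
Track key 'd' through all 8 events:
  event 1 (t=1: SET d = 9): d (absent) -> 9
  event 2 (t=6: SET c = 2): d unchanged
  event 3 (t=7: SET c = 24): d unchanged
  event 4 (t=16: INC c by 10): d unchanged
  event 5 (t=18: SET a = 11): d unchanged
  event 6 (t=19: DEC d by 9): d 9 -> 0
  event 7 (t=22: INC d by 7): d 0 -> 7
  event 8 (t=24: SET a = 30): d unchanged
Final: d = 7

Answer: 7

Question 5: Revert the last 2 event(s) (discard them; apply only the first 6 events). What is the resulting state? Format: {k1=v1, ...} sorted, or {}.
Keep first 6 events (discard last 2):
  after event 1 (t=1: SET d = 9): {d=9}
  after event 2 (t=6: SET c = 2): {c=2, d=9}
  after event 3 (t=7: SET c = 24): {c=24, d=9}
  after event 4 (t=16: INC c by 10): {c=34, d=9}
  after event 5 (t=18: SET a = 11): {a=11, c=34, d=9}
  after event 6 (t=19: DEC d by 9): {a=11, c=34, d=0}

Answer: {a=11, c=34, d=0}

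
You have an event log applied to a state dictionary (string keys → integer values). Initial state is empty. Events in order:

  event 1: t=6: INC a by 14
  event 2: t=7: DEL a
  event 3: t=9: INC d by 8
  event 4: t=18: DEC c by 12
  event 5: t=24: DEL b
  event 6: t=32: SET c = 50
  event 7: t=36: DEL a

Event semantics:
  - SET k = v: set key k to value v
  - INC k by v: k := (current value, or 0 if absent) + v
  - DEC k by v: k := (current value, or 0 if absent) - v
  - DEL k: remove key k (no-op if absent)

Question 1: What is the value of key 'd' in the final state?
Answer: 8

Derivation:
Track key 'd' through all 7 events:
  event 1 (t=6: INC a by 14): d unchanged
  event 2 (t=7: DEL a): d unchanged
  event 3 (t=9: INC d by 8): d (absent) -> 8
  event 4 (t=18: DEC c by 12): d unchanged
  event 5 (t=24: DEL b): d unchanged
  event 6 (t=32: SET c = 50): d unchanged
  event 7 (t=36: DEL a): d unchanged
Final: d = 8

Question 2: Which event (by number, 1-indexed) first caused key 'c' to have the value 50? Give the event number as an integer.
Looking for first event where c becomes 50:
  event 4: c = -12
  event 5: c = -12
  event 6: c -12 -> 50  <-- first match

Answer: 6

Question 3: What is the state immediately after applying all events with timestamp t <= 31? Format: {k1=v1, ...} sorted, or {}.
Answer: {c=-12, d=8}

Derivation:
Apply events with t <= 31 (5 events):
  after event 1 (t=6: INC a by 14): {a=14}
  after event 2 (t=7: DEL a): {}
  after event 3 (t=9: INC d by 8): {d=8}
  after event 4 (t=18: DEC c by 12): {c=-12, d=8}
  after event 5 (t=24: DEL b): {c=-12, d=8}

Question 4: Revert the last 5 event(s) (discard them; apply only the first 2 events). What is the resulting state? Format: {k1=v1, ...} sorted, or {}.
Keep first 2 events (discard last 5):
  after event 1 (t=6: INC a by 14): {a=14}
  after event 2 (t=7: DEL a): {}

Answer: {}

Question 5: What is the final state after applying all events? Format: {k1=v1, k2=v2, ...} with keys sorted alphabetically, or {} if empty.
Answer: {c=50, d=8}

Derivation:
  after event 1 (t=6: INC a by 14): {a=14}
  after event 2 (t=7: DEL a): {}
  after event 3 (t=9: INC d by 8): {d=8}
  after event 4 (t=18: DEC c by 12): {c=-12, d=8}
  after event 5 (t=24: DEL b): {c=-12, d=8}
  after event 6 (t=32: SET c = 50): {c=50, d=8}
  after event 7 (t=36: DEL a): {c=50, d=8}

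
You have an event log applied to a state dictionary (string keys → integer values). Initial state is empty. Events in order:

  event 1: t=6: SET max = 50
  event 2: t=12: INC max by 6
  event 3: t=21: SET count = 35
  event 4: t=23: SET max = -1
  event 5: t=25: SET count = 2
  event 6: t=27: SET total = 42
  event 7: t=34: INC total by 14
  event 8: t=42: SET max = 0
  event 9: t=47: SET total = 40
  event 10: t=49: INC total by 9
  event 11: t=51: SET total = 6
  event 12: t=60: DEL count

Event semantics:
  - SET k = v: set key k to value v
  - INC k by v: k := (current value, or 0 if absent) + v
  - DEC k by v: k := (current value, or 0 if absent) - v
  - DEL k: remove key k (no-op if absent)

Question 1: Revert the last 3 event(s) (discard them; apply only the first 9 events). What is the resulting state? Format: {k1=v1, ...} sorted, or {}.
Answer: {count=2, max=0, total=40}

Derivation:
Keep first 9 events (discard last 3):
  after event 1 (t=6: SET max = 50): {max=50}
  after event 2 (t=12: INC max by 6): {max=56}
  after event 3 (t=21: SET count = 35): {count=35, max=56}
  after event 4 (t=23: SET max = -1): {count=35, max=-1}
  after event 5 (t=25: SET count = 2): {count=2, max=-1}
  after event 6 (t=27: SET total = 42): {count=2, max=-1, total=42}
  after event 7 (t=34: INC total by 14): {count=2, max=-1, total=56}
  after event 8 (t=42: SET max = 0): {count=2, max=0, total=56}
  after event 9 (t=47: SET total = 40): {count=2, max=0, total=40}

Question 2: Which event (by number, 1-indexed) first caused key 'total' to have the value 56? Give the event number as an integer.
Looking for first event where total becomes 56:
  event 6: total = 42
  event 7: total 42 -> 56  <-- first match

Answer: 7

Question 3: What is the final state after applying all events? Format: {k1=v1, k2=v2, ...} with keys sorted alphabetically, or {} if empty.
Answer: {max=0, total=6}

Derivation:
  after event 1 (t=6: SET max = 50): {max=50}
  after event 2 (t=12: INC max by 6): {max=56}
  after event 3 (t=21: SET count = 35): {count=35, max=56}
  after event 4 (t=23: SET max = -1): {count=35, max=-1}
  after event 5 (t=25: SET count = 2): {count=2, max=-1}
  after event 6 (t=27: SET total = 42): {count=2, max=-1, total=42}
  after event 7 (t=34: INC total by 14): {count=2, max=-1, total=56}
  after event 8 (t=42: SET max = 0): {count=2, max=0, total=56}
  after event 9 (t=47: SET total = 40): {count=2, max=0, total=40}
  after event 10 (t=49: INC total by 9): {count=2, max=0, total=49}
  after event 11 (t=51: SET total = 6): {count=2, max=0, total=6}
  after event 12 (t=60: DEL count): {max=0, total=6}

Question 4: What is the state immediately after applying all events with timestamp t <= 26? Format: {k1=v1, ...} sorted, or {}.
Apply events with t <= 26 (5 events):
  after event 1 (t=6: SET max = 50): {max=50}
  after event 2 (t=12: INC max by 6): {max=56}
  after event 3 (t=21: SET count = 35): {count=35, max=56}
  after event 4 (t=23: SET max = -1): {count=35, max=-1}
  after event 5 (t=25: SET count = 2): {count=2, max=-1}

Answer: {count=2, max=-1}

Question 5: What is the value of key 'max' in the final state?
Answer: 0

Derivation:
Track key 'max' through all 12 events:
  event 1 (t=6: SET max = 50): max (absent) -> 50
  event 2 (t=12: INC max by 6): max 50 -> 56
  event 3 (t=21: SET count = 35): max unchanged
  event 4 (t=23: SET max = -1): max 56 -> -1
  event 5 (t=25: SET count = 2): max unchanged
  event 6 (t=27: SET total = 42): max unchanged
  event 7 (t=34: INC total by 14): max unchanged
  event 8 (t=42: SET max = 0): max -1 -> 0
  event 9 (t=47: SET total = 40): max unchanged
  event 10 (t=49: INC total by 9): max unchanged
  event 11 (t=51: SET total = 6): max unchanged
  event 12 (t=60: DEL count): max unchanged
Final: max = 0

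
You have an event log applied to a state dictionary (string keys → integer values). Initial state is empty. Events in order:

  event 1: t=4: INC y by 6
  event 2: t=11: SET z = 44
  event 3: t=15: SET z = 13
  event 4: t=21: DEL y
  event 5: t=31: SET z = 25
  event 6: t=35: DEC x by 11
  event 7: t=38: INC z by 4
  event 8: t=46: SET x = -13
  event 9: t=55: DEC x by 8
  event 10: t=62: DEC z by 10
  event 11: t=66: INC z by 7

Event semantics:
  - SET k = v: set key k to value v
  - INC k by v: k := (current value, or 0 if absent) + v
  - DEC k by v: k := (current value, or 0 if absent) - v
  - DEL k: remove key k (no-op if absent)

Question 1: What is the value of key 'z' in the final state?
Answer: 26

Derivation:
Track key 'z' through all 11 events:
  event 1 (t=4: INC y by 6): z unchanged
  event 2 (t=11: SET z = 44): z (absent) -> 44
  event 3 (t=15: SET z = 13): z 44 -> 13
  event 4 (t=21: DEL y): z unchanged
  event 5 (t=31: SET z = 25): z 13 -> 25
  event 6 (t=35: DEC x by 11): z unchanged
  event 7 (t=38: INC z by 4): z 25 -> 29
  event 8 (t=46: SET x = -13): z unchanged
  event 9 (t=55: DEC x by 8): z unchanged
  event 10 (t=62: DEC z by 10): z 29 -> 19
  event 11 (t=66: INC z by 7): z 19 -> 26
Final: z = 26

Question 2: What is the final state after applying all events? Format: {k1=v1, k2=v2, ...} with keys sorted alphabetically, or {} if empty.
Answer: {x=-21, z=26}

Derivation:
  after event 1 (t=4: INC y by 6): {y=6}
  after event 2 (t=11: SET z = 44): {y=6, z=44}
  after event 3 (t=15: SET z = 13): {y=6, z=13}
  after event 4 (t=21: DEL y): {z=13}
  after event 5 (t=31: SET z = 25): {z=25}
  after event 6 (t=35: DEC x by 11): {x=-11, z=25}
  after event 7 (t=38: INC z by 4): {x=-11, z=29}
  after event 8 (t=46: SET x = -13): {x=-13, z=29}
  after event 9 (t=55: DEC x by 8): {x=-21, z=29}
  after event 10 (t=62: DEC z by 10): {x=-21, z=19}
  after event 11 (t=66: INC z by 7): {x=-21, z=26}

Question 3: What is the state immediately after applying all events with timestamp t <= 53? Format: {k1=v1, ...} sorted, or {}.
Answer: {x=-13, z=29}

Derivation:
Apply events with t <= 53 (8 events):
  after event 1 (t=4: INC y by 6): {y=6}
  after event 2 (t=11: SET z = 44): {y=6, z=44}
  after event 3 (t=15: SET z = 13): {y=6, z=13}
  after event 4 (t=21: DEL y): {z=13}
  after event 5 (t=31: SET z = 25): {z=25}
  after event 6 (t=35: DEC x by 11): {x=-11, z=25}
  after event 7 (t=38: INC z by 4): {x=-11, z=29}
  after event 8 (t=46: SET x = -13): {x=-13, z=29}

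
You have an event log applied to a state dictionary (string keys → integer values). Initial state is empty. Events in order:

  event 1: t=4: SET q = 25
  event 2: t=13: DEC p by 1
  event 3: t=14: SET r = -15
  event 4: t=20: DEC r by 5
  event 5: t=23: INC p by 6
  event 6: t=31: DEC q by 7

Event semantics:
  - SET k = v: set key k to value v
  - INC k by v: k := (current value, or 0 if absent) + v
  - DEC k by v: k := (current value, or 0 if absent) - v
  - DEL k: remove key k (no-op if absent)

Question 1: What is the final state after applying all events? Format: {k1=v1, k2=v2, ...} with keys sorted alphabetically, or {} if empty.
  after event 1 (t=4: SET q = 25): {q=25}
  after event 2 (t=13: DEC p by 1): {p=-1, q=25}
  after event 3 (t=14: SET r = -15): {p=-1, q=25, r=-15}
  after event 4 (t=20: DEC r by 5): {p=-1, q=25, r=-20}
  after event 5 (t=23: INC p by 6): {p=5, q=25, r=-20}
  after event 6 (t=31: DEC q by 7): {p=5, q=18, r=-20}

Answer: {p=5, q=18, r=-20}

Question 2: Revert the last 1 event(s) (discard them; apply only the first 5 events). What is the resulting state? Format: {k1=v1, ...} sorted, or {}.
Answer: {p=5, q=25, r=-20}

Derivation:
Keep first 5 events (discard last 1):
  after event 1 (t=4: SET q = 25): {q=25}
  after event 2 (t=13: DEC p by 1): {p=-1, q=25}
  after event 3 (t=14: SET r = -15): {p=-1, q=25, r=-15}
  after event 4 (t=20: DEC r by 5): {p=-1, q=25, r=-20}
  after event 5 (t=23: INC p by 6): {p=5, q=25, r=-20}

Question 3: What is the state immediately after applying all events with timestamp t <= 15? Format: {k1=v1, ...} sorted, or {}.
Answer: {p=-1, q=25, r=-15}

Derivation:
Apply events with t <= 15 (3 events):
  after event 1 (t=4: SET q = 25): {q=25}
  after event 2 (t=13: DEC p by 1): {p=-1, q=25}
  after event 3 (t=14: SET r = -15): {p=-1, q=25, r=-15}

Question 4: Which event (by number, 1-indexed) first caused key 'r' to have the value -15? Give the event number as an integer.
Looking for first event where r becomes -15:
  event 3: r (absent) -> -15  <-- first match

Answer: 3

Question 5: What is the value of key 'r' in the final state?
Answer: -20

Derivation:
Track key 'r' through all 6 events:
  event 1 (t=4: SET q = 25): r unchanged
  event 2 (t=13: DEC p by 1): r unchanged
  event 3 (t=14: SET r = -15): r (absent) -> -15
  event 4 (t=20: DEC r by 5): r -15 -> -20
  event 5 (t=23: INC p by 6): r unchanged
  event 6 (t=31: DEC q by 7): r unchanged
Final: r = -20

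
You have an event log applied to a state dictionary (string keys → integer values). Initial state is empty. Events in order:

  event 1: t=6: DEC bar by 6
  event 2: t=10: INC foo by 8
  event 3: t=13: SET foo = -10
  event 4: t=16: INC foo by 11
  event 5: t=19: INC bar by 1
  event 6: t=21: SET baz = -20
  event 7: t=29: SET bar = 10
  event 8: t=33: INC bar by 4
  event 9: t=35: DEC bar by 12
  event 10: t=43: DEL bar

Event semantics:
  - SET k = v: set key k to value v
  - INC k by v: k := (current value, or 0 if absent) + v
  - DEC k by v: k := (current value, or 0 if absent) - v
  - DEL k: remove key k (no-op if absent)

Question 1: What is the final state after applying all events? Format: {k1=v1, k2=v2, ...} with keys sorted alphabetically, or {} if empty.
Answer: {baz=-20, foo=1}

Derivation:
  after event 1 (t=6: DEC bar by 6): {bar=-6}
  after event 2 (t=10: INC foo by 8): {bar=-6, foo=8}
  after event 3 (t=13: SET foo = -10): {bar=-6, foo=-10}
  after event 4 (t=16: INC foo by 11): {bar=-6, foo=1}
  after event 5 (t=19: INC bar by 1): {bar=-5, foo=1}
  after event 6 (t=21: SET baz = -20): {bar=-5, baz=-20, foo=1}
  after event 7 (t=29: SET bar = 10): {bar=10, baz=-20, foo=1}
  after event 8 (t=33: INC bar by 4): {bar=14, baz=-20, foo=1}
  after event 9 (t=35: DEC bar by 12): {bar=2, baz=-20, foo=1}
  after event 10 (t=43: DEL bar): {baz=-20, foo=1}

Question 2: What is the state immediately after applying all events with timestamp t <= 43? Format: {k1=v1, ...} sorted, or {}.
Apply events with t <= 43 (10 events):
  after event 1 (t=6: DEC bar by 6): {bar=-6}
  after event 2 (t=10: INC foo by 8): {bar=-6, foo=8}
  after event 3 (t=13: SET foo = -10): {bar=-6, foo=-10}
  after event 4 (t=16: INC foo by 11): {bar=-6, foo=1}
  after event 5 (t=19: INC bar by 1): {bar=-5, foo=1}
  after event 6 (t=21: SET baz = -20): {bar=-5, baz=-20, foo=1}
  after event 7 (t=29: SET bar = 10): {bar=10, baz=-20, foo=1}
  after event 8 (t=33: INC bar by 4): {bar=14, baz=-20, foo=1}
  after event 9 (t=35: DEC bar by 12): {bar=2, baz=-20, foo=1}
  after event 10 (t=43: DEL bar): {baz=-20, foo=1}

Answer: {baz=-20, foo=1}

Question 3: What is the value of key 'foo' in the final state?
Answer: 1

Derivation:
Track key 'foo' through all 10 events:
  event 1 (t=6: DEC bar by 6): foo unchanged
  event 2 (t=10: INC foo by 8): foo (absent) -> 8
  event 3 (t=13: SET foo = -10): foo 8 -> -10
  event 4 (t=16: INC foo by 11): foo -10 -> 1
  event 5 (t=19: INC bar by 1): foo unchanged
  event 6 (t=21: SET baz = -20): foo unchanged
  event 7 (t=29: SET bar = 10): foo unchanged
  event 8 (t=33: INC bar by 4): foo unchanged
  event 9 (t=35: DEC bar by 12): foo unchanged
  event 10 (t=43: DEL bar): foo unchanged
Final: foo = 1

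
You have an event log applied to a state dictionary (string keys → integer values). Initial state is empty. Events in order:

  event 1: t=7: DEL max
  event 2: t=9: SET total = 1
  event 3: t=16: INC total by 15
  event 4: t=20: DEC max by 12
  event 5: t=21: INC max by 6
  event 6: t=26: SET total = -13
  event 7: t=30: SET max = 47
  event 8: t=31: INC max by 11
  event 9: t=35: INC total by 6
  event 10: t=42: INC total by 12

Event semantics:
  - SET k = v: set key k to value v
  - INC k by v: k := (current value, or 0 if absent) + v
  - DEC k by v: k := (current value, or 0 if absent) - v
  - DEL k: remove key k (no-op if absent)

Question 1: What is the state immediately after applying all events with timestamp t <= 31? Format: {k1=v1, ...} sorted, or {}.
Apply events with t <= 31 (8 events):
  after event 1 (t=7: DEL max): {}
  after event 2 (t=9: SET total = 1): {total=1}
  after event 3 (t=16: INC total by 15): {total=16}
  after event 4 (t=20: DEC max by 12): {max=-12, total=16}
  after event 5 (t=21: INC max by 6): {max=-6, total=16}
  after event 6 (t=26: SET total = -13): {max=-6, total=-13}
  after event 7 (t=30: SET max = 47): {max=47, total=-13}
  after event 8 (t=31: INC max by 11): {max=58, total=-13}

Answer: {max=58, total=-13}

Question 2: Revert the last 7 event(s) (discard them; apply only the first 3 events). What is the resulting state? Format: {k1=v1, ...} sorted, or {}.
Answer: {total=16}

Derivation:
Keep first 3 events (discard last 7):
  after event 1 (t=7: DEL max): {}
  after event 2 (t=9: SET total = 1): {total=1}
  after event 3 (t=16: INC total by 15): {total=16}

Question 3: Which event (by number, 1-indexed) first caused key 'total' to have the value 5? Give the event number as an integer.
Answer: 10

Derivation:
Looking for first event where total becomes 5:
  event 2: total = 1
  event 3: total = 16
  event 4: total = 16
  event 5: total = 16
  event 6: total = -13
  event 7: total = -13
  event 8: total = -13
  event 9: total = -7
  event 10: total -7 -> 5  <-- first match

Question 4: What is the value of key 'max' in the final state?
Answer: 58

Derivation:
Track key 'max' through all 10 events:
  event 1 (t=7: DEL max): max (absent) -> (absent)
  event 2 (t=9: SET total = 1): max unchanged
  event 3 (t=16: INC total by 15): max unchanged
  event 4 (t=20: DEC max by 12): max (absent) -> -12
  event 5 (t=21: INC max by 6): max -12 -> -6
  event 6 (t=26: SET total = -13): max unchanged
  event 7 (t=30: SET max = 47): max -6 -> 47
  event 8 (t=31: INC max by 11): max 47 -> 58
  event 9 (t=35: INC total by 6): max unchanged
  event 10 (t=42: INC total by 12): max unchanged
Final: max = 58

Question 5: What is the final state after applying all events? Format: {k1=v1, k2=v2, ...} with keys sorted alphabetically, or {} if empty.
  after event 1 (t=7: DEL max): {}
  after event 2 (t=9: SET total = 1): {total=1}
  after event 3 (t=16: INC total by 15): {total=16}
  after event 4 (t=20: DEC max by 12): {max=-12, total=16}
  after event 5 (t=21: INC max by 6): {max=-6, total=16}
  after event 6 (t=26: SET total = -13): {max=-6, total=-13}
  after event 7 (t=30: SET max = 47): {max=47, total=-13}
  after event 8 (t=31: INC max by 11): {max=58, total=-13}
  after event 9 (t=35: INC total by 6): {max=58, total=-7}
  after event 10 (t=42: INC total by 12): {max=58, total=5}

Answer: {max=58, total=5}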